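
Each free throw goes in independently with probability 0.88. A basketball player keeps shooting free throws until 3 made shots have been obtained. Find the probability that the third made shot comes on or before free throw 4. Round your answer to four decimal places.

0.9268

Finishing within 4 free throws ⇔ at least 3 successes in the first 4. With X ~ Binomial(4, 0.88), P(Y ≤ 4) = 1 − P(X ≤ 2).
  k=0: C(4,0)·0.88^0·0.12^4 = 0.000207
  k=1: C(4,1)·0.88^1·0.12^3 = 0.006083
  k=2: C(4,2)·0.88^2·0.12^2 = 0.066908
1 − 0.073198 = 0.926802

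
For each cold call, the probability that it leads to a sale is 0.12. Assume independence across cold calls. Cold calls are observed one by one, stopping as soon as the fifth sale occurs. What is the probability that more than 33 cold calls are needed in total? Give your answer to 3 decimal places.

Needing more than 33 cold calls ⇔ fewer than 5 successes in the first 33. With X ~ Binomial(33, 0.12), P(Y > 33) = P(X ≤ 4).
  k=0: C(33,0)·0.12^0·0.88^33 = 0.01472
  k=1: C(33,1)·0.12^1·0.88^32 = 0.06624
  k=2: C(33,2)·0.12^2·0.88^31 = 0.14453
  k=3: C(33,3)·0.12^3·0.88^30 = 0.20366
  k=4: C(33,4)·0.12^4·0.88^29 = 0.20829
P(X ≤ 4) = 0.63744

0.637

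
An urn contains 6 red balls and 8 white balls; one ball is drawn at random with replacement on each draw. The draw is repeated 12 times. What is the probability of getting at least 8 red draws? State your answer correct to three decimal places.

X ~ Binomial(12, 0.428571); P(X ≥ 8) = Σ C(12,k) p^k (1−p)^(12−k) over k:
  k=8: C(12,8)·0.428571^8·0.571429^4 = 0.06007
  k=9: C(12,9)·0.428571^9·0.571429^3 = 0.02002
  k=10: C(12,10)·0.428571^10·0.571429^2 = 0.00451
  k=11: C(12,11)·0.428571^11·0.571429^1 = 0.00061
  k=12: C(12,12)·0.428571^12·0.571429^0 = 0.00004
Total = 0.08525

0.085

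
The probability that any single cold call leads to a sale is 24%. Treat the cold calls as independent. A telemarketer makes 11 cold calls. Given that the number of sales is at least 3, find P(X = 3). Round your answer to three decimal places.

X ~ Binomial(11, 0.24). Want P(X=3 | X≥3) = P(X=3) / P(X≥3).
P(X=3) = C(11,3)·0.24^3·0.76^8 = 0.25388
P(X≥3) = 1 − 0.04886 − 0.16972 − 0.26798 = 0.51343
Ratio = 0.25388 / 0.51343 = 0.49447

0.494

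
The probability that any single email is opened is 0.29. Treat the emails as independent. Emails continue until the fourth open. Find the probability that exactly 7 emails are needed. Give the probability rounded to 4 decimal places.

Y = trial on which the fourth success occurs; negative binomial, r=4, p=0.29.
P(Y=7) = C(6,3) · p^4 · (1−p)^3
= 20 · 0.0070728 · 0.35791 = 0.050629

0.0506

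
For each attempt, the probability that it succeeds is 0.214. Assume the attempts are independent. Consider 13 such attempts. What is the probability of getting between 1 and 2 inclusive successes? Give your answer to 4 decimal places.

X ~ Binomial(13, 0.214); P(1 ≤ X ≤ 2) = Σ C(13,k) p^k (1−p)^(13−k) over k:
  k=1: C(13,1)·0.214^1·0.786^12 = 0.154678
  k=2: C(13,2)·0.214^2·0.786^11 = 0.252680
Total = 0.407357

0.4074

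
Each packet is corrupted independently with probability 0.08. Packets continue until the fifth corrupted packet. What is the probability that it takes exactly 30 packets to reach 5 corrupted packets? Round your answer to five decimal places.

0.00968

Y = trial on which the fifth success occurs; negative binomial, r=5, p=0.08.
P(Y=30) = C(29,4) · p^5 · (1−p)^25
= 23751 · 3.2768e-06 · 0.12436 = 0.0096789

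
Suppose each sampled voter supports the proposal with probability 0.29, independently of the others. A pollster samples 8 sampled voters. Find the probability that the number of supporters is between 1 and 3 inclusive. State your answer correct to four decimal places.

0.7591

X ~ Binomial(8, 0.29); P(1 ≤ X ≤ 3) = Σ C(8,k) p^k (1−p)^(8−k) over k:
  k=1: C(8,1)·0.29^1·0.71^7 = 0.211007
  k=2: C(8,2)·0.29^2·0.71^6 = 0.301651
  k=3: C(8,3)·0.29^3·0.71^5 = 0.246419
Total = 0.759076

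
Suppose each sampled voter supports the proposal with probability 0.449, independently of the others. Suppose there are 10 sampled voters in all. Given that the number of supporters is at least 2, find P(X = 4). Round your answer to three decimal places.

X ~ Binomial(10, 0.449). Want P(X=4 | X≥2) = P(X=4) / P(X≥2).
P(X=4) = C(10,4)·0.449^4·0.551^6 = 0.23884
P(X≥2) = 1 − 0.00258 − 0.02102 = 0.97640
Ratio = 0.23884 / 0.97640 = 0.24462

0.245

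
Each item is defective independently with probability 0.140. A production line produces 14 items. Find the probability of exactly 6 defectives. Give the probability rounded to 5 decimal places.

X ~ Binomial(n=14, p=0.14).
P(X=6) = C(14,6) · p^6 · (1−p)^8
= 3003 · 7.5295e-06 · 0.29922 = 0.0067657

0.00677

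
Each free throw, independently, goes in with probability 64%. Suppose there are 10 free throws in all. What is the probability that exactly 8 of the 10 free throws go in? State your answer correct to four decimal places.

0.1642

X ~ Binomial(n=10, p=0.64).
P(X=8) = C(10,8) · p^8 · (1−p)^2
= 45 · 0.028147 · 0.1296 = 0.164156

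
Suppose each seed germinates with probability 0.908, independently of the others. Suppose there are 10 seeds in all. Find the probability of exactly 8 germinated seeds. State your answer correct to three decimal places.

X ~ Binomial(n=10, p=0.908).
P(X=8) = C(10,8) · p^8 · (1−p)^2
= 45 · 0.46205 · 0.008464 = 0.17598

0.176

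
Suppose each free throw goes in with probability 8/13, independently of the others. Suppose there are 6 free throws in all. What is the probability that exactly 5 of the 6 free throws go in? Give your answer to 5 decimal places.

0.20366

X ~ Binomial(n=6, p=0.615385).
P(X=5) = C(6,5) · p^5 · (1−p)^1
= 6 · 0.088254 · 0.38462 = 0.2036625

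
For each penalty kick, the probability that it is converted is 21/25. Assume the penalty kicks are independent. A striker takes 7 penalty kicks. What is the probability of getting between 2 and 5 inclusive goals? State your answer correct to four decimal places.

X ~ Binomial(7, 0.84); P(2 ≤ X ≤ 5) = Σ C(7,k) p^k (1−p)^(7−k) over k:
  k=2: C(7,2)·0.84^2·0.16^5 = 0.001554
  k=3: C(7,3)·0.84^3·0.16^4 = 0.013595
  k=4: C(7,4)·0.84^4·0.16^3 = 0.071375
  k=5: C(7,5)·0.84^5·0.16^2 = 0.224831
Total = 0.311355

0.3114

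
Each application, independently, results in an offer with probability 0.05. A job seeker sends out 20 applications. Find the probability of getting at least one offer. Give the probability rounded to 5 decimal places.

P(at least one) = 1 − P(none) = 1 − (1 − 0.05)^20
= 1 − 0.3584859 = 0.6415141

0.64151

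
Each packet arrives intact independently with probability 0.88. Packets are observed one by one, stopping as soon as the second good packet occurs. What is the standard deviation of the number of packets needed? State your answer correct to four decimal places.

Y = total packets until the second success; negative binomial with r=2, p=0.88.
SD(Y) = √[r(1−p)/p²] = √(0.309917) = 0.556702

0.5567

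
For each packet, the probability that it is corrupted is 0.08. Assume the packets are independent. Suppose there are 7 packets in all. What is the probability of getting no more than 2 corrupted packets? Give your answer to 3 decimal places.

X ~ Binomial(7, 0.08); P(X ≤ 2) = Σ C(7,k) p^k (1−p)^(7−k) over k:
  k=0: C(7,0)·0.08^0·0.92^7 = 0.55785
  k=1: C(7,1)·0.08^1·0.92^6 = 0.33956
  k=2: C(7,2)·0.08^2·0.92^5 = 0.08858
Total = 0.98599

0.986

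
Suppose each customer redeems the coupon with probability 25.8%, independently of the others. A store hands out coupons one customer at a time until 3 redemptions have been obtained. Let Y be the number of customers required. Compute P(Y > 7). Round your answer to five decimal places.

0.73963

Needing more than 7 customers ⇔ fewer than 3 successes in the first 7. With X ~ Binomial(7, 0.258), P(Y > 7) = P(X ≤ 2).
  k=0: C(7,0)·0.258^0·0.742^7 = 0.1238304
  k=1: C(7,1)·0.258^1·0.742^6 = 0.3013986
  k=2: C(7,2)·0.258^2·0.742^5 = 0.3143969
P(X ≤ 2) = 0.7396259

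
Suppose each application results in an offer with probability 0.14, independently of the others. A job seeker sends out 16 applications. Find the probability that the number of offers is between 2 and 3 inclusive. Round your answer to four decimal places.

X ~ Binomial(16, 0.14); P(2 ≤ X ≤ 3) = Σ C(16,k) p^k (1−p)^(16−k) over k:
  k=2: C(16,2)·0.14^2·0.86^14 = 0.284718
  k=3: C(16,3)·0.14^3·0.86^13 = 0.216298
Total = 0.501016

0.5010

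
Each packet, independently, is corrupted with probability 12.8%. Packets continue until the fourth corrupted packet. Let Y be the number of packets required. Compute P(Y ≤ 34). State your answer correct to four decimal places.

0.6486

Finishing within 34 packets ⇔ at least 4 successes in the first 34. With X ~ Binomial(34, 0.128), P(Y ≤ 34) = 1 − P(X ≤ 3).
  k=0: C(34,0)·0.128^0·0.872^34 = 0.009496
  k=1: C(34,1)·0.128^1·0.872^33 = 0.047395
  k=2: C(34,2)·0.128^2·0.872^32 = 0.114792
  k=3: C(34,3)·0.128^3·0.872^31 = 0.179735
1 − 0.351418 = 0.648582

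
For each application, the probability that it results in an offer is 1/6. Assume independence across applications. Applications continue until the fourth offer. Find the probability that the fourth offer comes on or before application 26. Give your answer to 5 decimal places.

0.65058

Finishing within 26 applications ⇔ at least 4 successes in the first 26. With X ~ Binomial(26, 0.166667), P(Y ≤ 26) = 1 − P(X ≤ 3).
  k=0: C(26,0)·0.166667^0·0.833333^26 = 0.0087355
  k=1: C(26,1)·0.166667^1·0.833333^25 = 0.0454246
  k=2: C(26,2)·0.166667^2·0.833333^24 = 0.1135615
  k=3: C(26,3)·0.166667^3·0.833333^23 = 0.1816983
1 − 0.3494199 = 0.6505801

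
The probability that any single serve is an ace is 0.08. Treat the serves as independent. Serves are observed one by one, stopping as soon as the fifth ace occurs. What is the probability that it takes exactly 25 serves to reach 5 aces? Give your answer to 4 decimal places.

0.0066

Y = trial on which the fifth success occurs; negative binomial, r=5, p=0.08.
P(Y=25) = C(24,4) · p^5 · (1−p)^20
= 10626 · 3.2768e-06 · 0.18869 = 0.006570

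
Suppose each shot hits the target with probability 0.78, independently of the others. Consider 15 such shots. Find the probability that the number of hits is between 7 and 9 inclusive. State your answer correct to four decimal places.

X ~ Binomial(15, 0.78); P(7 ≤ X ≤ 9) = Σ C(15,k) p^k (1−p)^(15−k) over k:
  k=7: C(15,7)·0.78^7·0.22^8 = 0.006203
  k=8: C(15,8)·0.78^8·0.22^7 = 0.021992
  k=9: C(15,9)·0.78^9·0.22^6 = 0.060645
Total = 0.088839

0.0888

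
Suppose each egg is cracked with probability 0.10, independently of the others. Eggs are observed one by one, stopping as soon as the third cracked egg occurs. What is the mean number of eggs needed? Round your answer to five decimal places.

Y = total eggs until the third success; negative binomial with r=3, p=0.10.
E[Y] = r / p = 3 / 0.10 = 30.0000000

30.00000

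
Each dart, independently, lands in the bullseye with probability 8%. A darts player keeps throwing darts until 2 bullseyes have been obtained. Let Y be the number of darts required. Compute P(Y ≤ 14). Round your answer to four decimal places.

Finishing within 14 darts ⇔ at least 2 successes in the first 14. With X ~ Binomial(14, 0.08), P(Y ≤ 14) = 1 − P(X ≤ 1).
  k=0: C(14,0)·0.08^0·0.92^14 = 0.311193
  k=1: C(14,1)·0.08^1·0.92^13 = 0.378843
1 − 0.690036 = 0.309964

0.3100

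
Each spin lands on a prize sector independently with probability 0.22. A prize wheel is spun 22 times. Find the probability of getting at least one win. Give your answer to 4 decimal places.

0.9958

P(at least one) = 1 − P(none) = 1 − (1 − 0.22)^22
= 1 − 0.004227 = 0.995773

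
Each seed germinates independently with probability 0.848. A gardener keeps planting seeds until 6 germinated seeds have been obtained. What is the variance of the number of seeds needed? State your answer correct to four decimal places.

1.2682

Y = total seeds until the sixth success; negative binomial with r=6, p=0.848.
Var(Y) = r(1−p)/p² = 6·0.152 / 0.848² = 1.268245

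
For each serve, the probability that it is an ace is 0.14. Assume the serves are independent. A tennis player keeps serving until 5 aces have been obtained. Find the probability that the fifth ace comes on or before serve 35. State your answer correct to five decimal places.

0.55401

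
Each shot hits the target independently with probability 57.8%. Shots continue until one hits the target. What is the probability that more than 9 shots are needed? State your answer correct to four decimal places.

0.0004

Y = number of shots to the first success; geometric, p = 0.578.
P(Y > 9) = P(first 9 all fail) = (1−p)^9 = 0.000424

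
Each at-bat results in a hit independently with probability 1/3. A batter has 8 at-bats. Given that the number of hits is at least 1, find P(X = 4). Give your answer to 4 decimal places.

X ~ Binomial(8, 0.333333). Want P(X=4 | X≥1) = P(X=4) / P(X≥1).
P(X=4) = C(8,4)·0.333333^4·0.666667^4 = 0.170706
P(X≥1) = 1 − 0.039018 = 0.960982
Ratio = 0.170706 / 0.960982 = 0.177637

0.1776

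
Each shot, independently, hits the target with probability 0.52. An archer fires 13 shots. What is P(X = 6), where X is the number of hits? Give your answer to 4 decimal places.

0.1992

X ~ Binomial(n=13, p=0.52).
P(X=6) = C(13,6) · p^6 · (1−p)^7
= 1716 · 0.019771 · 0.0058707 = 0.199171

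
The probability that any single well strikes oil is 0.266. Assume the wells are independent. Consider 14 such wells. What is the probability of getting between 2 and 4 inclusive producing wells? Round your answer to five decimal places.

X ~ Binomial(14, 0.266); P(2 ≤ X ≤ 4) = Σ C(14,k) p^k (1−p)^(14−k) over k:
  k=2: C(14,2)·0.266^2·0.734^12 = 0.1574553
  k=3: C(14,3)·0.266^3·0.734^11 = 0.2282459
  k=4: C(14,4)·0.266^4·0.734^10 = 0.2274685
Total = 0.6131697

0.61317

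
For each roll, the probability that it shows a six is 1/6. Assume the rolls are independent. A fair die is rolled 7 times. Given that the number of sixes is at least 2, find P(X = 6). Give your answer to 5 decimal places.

0.00038

X ~ Binomial(7, 0.166667). Want P(X=6 | X≥2) = P(X=6) / P(X≥2).
P(X=6) = C(7,6)·0.166667^6·0.833333^1 = 0.0001250
P(X≥2) = 1 − 0.2790816 − 0.3907143 = 0.3302040
Ratio = 0.0001250 / 0.3302040 = 0.0003786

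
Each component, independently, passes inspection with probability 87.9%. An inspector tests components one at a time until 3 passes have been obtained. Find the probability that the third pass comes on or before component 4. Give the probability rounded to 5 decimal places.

Finishing within 4 components ⇔ at least 3 successes in the first 4. With X ~ Binomial(4, 0.879), P(Y ≤ 4) = 1 − P(X ≤ 2).
  k=0: C(4,0)·0.879^0·0.121^4 = 0.0002144
  k=1: C(4,1)·0.879^1·0.121^3 = 0.0062288
  k=2: C(4,2)·0.879^2·0.121^2 = 0.0678734
1 − 0.0743166 = 0.9256834

0.92568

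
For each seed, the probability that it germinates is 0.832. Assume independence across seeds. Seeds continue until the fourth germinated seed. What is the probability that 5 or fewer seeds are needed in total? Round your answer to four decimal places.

0.8012

Finishing within 5 seeds ⇔ at least 4 successes in the first 5. With X ~ Binomial(5, 0.832), P(Y ≤ 5) = 1 − P(X ≤ 3).
  k=0: C(5,0)·0.832^0·0.168^5 = 0.000134
  k=1: C(5,1)·0.832^1·0.168^4 = 0.003314
  k=2: C(5,2)·0.832^2·0.168^3 = 0.032823
  k=3: C(5,3)·0.832^3·0.168^2 = 0.162551
1 − 0.198821 = 0.801179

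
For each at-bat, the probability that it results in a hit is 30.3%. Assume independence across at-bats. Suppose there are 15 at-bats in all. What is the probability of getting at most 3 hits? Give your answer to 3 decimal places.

0.288

X ~ Binomial(15, 0.303); P(X ≤ 3) = Σ C(15,k) p^k (1−p)^(15−k) over k:
  k=0: C(15,0)·0.303^0·0.697^15 = 0.00445
  k=1: C(15,1)·0.303^1·0.697^14 = 0.02903
  k=2: C(15,2)·0.303^2·0.697^13 = 0.08833
  k=3: C(15,3)·0.303^3·0.697^12 = 0.16639
Total = 0.28820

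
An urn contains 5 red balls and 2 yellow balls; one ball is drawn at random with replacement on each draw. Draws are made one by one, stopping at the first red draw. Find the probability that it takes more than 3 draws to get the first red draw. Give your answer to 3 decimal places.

Y = number of draws to the first success; geometric, p = 0.714286.
P(Y > 3) = P(first 3 all fail) = (1−p)^3 = 0.02332

0.023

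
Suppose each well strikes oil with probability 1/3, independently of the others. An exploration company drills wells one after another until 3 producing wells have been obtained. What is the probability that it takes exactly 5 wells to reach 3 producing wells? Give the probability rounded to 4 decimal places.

0.0988

Y = trial on which the third success occurs; negative binomial, r=3, p=0.333333.
P(Y=5) = C(4,2) · p^3 · (1−p)^2
= 6 · 0.037037 · 0.44444 = 0.098765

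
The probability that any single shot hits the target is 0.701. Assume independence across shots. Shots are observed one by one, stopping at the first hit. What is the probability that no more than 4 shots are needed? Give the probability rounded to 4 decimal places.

Y = number of shots to the first success; geometric, p = 0.701.
P(Y ≤ 4) = 1 − (1−p)^4 = 1 − 0.007993 = 0.992007

0.9920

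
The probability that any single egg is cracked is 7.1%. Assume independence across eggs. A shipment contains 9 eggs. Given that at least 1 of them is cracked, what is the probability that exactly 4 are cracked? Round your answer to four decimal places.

0.0046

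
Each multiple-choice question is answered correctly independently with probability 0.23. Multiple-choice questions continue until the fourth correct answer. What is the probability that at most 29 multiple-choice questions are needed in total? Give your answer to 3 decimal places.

Finishing within 29 multiple-choice questions ⇔ at least 4 successes in the first 29. With X ~ Binomial(29, 0.23), P(Y ≤ 29) = 1 − P(X ≤ 3).
  k=0: C(29,0)·0.23^0·0.77^29 = 0.00051
  k=1: C(29,1)·0.23^1·0.77^28 = 0.00442
  k=2: C(29,2)·0.23^2·0.77^27 = 0.01850
  k=3: C(29,3)·0.23^3·0.77^26 = 0.04974
1 − 0.07318 = 0.92682

0.927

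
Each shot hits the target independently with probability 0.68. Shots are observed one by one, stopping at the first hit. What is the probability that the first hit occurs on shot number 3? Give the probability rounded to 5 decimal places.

0.06963

Geometric (trials to first success), p = 0.68.
P(Y = 3) = (1−p)^2 · p = 0.1024 · 0.68 = 0.0696320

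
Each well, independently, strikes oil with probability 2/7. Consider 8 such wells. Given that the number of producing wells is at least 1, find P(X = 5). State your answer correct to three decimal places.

0.042

X ~ Binomial(8, 0.285714). Want P(X=5 | X≥1) = P(X=5) / P(X≥1).
P(X=5) = C(8,5)·0.285714^5·0.714286^3 = 0.03886
P(X≥1) = 1 − 0.06776 = 0.93224
Ratio = 0.03886 / 0.93224 = 0.04168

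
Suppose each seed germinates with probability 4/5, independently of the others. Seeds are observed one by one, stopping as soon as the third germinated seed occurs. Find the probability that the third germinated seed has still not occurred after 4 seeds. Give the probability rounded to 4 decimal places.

0.1808

Needing more than 4 seeds ⇔ fewer than 3 successes in the first 4. With X ~ Binomial(4, 0.80), P(Y > 4) = P(X ≤ 2).
  k=0: C(4,0)·0.80^0·0.20^4 = 0.001600
  k=1: C(4,1)·0.80^1·0.20^3 = 0.025600
  k=2: C(4,2)·0.80^2·0.20^2 = 0.153600
P(X ≤ 2) = 0.180800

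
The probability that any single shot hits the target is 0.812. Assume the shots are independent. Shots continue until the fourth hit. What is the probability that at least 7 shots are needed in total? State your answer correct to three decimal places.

0.085

Needing more than 6 shots ⇔ fewer than 4 successes in the first 6. With X ~ Binomial(6, 0.812), P(Y > 6) = P(X ≤ 3).
  k=0: C(6,0)·0.812^0·0.188^6 = 0.00004
  k=1: C(6,1)·0.812^1·0.188^5 = 0.00114
  k=2: C(6,2)·0.812^2·0.188^4 = 0.01235
  k=3: C(6,3)·0.812^3·0.188^3 = 0.07115
P(X ≤ 3) = 0.08469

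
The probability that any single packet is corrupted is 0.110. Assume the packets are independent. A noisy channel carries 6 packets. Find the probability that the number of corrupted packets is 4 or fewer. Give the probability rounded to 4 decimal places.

X ~ Binomial(6, 0.11); P(X ≤ 4) = Σ C(6,k) p^k (1−p)^(6−k) over k:
  k=0: C(6,0)·0.11^0·0.89^6 = 0.496981
  k=1: C(6,1)·0.11^1·0.89^5 = 0.368548
  k=2: C(6,2)·0.11^2·0.89^4 = 0.113877
  k=3: C(6,3)·0.11^3·0.89^3 = 0.018766
  k=4: C(6,4)·0.11^4·0.89^2 = 0.001740
Total = 0.999912

0.9999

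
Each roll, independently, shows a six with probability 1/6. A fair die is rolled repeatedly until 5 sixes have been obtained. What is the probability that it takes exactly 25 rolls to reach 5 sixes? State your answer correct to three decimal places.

0.036

Y = trial on which the fifth success occurs; negative binomial, r=5, p=0.166667.
P(Y=25) = C(24,4) · p^5 · (1−p)^20
= 10626 · 0.0001286 · 0.026084 = 0.03564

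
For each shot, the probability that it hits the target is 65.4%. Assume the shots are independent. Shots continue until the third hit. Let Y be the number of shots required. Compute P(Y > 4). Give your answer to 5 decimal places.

Needing more than 4 shots ⇔ fewer than 3 successes in the first 4. With X ~ Binomial(4, 0.654), P(Y > 4) = P(X ≤ 2).
  k=0: C(4,0)·0.654^0·0.346^4 = 0.0143319
  k=1: C(4,1)·0.654^1·0.346^3 = 0.1083593
  k=2: C(4,2)·0.654^2·0.346^2 = 0.3072267
P(X ≤ 2) = 0.4299179

0.42992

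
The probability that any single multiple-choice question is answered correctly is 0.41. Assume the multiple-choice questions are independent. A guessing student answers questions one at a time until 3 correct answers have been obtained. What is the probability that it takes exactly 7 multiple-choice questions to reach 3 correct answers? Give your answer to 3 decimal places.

0.125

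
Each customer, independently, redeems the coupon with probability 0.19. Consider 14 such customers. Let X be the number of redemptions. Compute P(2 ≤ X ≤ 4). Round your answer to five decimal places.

X ~ Binomial(14, 0.19); P(2 ≤ X ≤ 4) = Σ C(14,k) p^k (1−p)^(14−k) over k:
  k=2: C(14,2)·0.19^2·0.81^12 = 0.2620407
  k=3: C(14,3)·0.19^3·0.81^11 = 0.2458654
  k=4: C(14,4)·0.19^4·0.81^10 = 0.1585984
Total = 0.6665045

0.66650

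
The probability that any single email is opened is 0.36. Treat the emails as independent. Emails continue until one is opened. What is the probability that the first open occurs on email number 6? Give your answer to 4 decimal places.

0.0387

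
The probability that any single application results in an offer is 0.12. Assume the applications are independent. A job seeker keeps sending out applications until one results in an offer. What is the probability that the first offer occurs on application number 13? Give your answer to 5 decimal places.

Geometric (trials to first success), p = 0.12.
P(Y = 13) = (1−p)^12 · p = 0.21567 · 0.12 = 0.0258805

0.02588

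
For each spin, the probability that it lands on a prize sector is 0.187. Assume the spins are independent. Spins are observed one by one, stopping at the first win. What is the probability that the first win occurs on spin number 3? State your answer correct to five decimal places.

0.12360

Geometric (trials to first success), p = 0.187.
P(Y = 3) = (1−p)^2 · p = 0.66097 · 0.187 = 0.1236012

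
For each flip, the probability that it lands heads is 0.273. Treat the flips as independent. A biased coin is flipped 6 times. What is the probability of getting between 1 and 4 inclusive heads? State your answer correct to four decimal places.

0.8453

X ~ Binomial(6, 0.273); P(1 ≤ X ≤ 4) = Σ C(6,k) p^k (1−p)^(6−k) over k:
  k=1: C(6,1)·0.273^1·0.727^5 = 0.332649
  k=2: C(6,2)·0.273^2·0.727^4 = 0.312287
  k=3: C(6,3)·0.273^3·0.727^3 = 0.156358
  k=4: C(6,4)·0.273^4·0.727^2 = 0.044036
Total = 0.845331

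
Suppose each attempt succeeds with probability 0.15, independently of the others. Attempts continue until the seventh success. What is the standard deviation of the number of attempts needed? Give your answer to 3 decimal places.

Y = total attempts until the seventh success; negative binomial with r=7, p=0.15.
SD(Y) = √[r(1−p)/p²] = √(264.44444) = 16.26175

16.262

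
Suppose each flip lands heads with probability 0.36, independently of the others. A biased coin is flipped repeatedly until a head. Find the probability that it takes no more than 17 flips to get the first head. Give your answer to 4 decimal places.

0.9995

Y = number of flips to the first success; geometric, p = 0.36.
P(Y ≤ 17) = 1 − (1−p)^17 = 1 − 0.000507 = 0.999493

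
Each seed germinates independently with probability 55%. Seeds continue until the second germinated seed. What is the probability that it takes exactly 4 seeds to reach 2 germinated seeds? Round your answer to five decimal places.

Y = trial on which the second success occurs; negative binomial, r=2, p=0.55.
P(Y=4) = C(3,1) · p^2 · (1−p)^2
= 3 · 0.3025 · 0.2025 = 0.1837688

0.18377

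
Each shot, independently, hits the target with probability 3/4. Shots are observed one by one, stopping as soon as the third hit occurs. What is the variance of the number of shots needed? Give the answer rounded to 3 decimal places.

Y = total shots until the third success; negative binomial with r=3, p=0.75.
Var(Y) = r(1−p)/p² = 3·0.25 / 0.75² = 1.33333

1.333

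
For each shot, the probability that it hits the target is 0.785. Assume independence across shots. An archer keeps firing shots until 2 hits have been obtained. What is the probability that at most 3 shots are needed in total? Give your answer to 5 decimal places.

0.88120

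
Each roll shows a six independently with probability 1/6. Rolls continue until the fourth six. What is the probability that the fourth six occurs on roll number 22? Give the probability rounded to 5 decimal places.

0.03855

Y = trial on which the fourth success occurs; negative binomial, r=4, p=0.166667.
P(Y=22) = C(21,3) · p^4 · (1−p)^18
= 1330 · 0.0007716 · 0.037561 = 0.0385464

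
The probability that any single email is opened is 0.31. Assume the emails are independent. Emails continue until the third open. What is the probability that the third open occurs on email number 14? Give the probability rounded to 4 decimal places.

0.0392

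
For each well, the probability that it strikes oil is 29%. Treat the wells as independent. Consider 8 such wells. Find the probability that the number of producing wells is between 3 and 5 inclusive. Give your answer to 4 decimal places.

X ~ Binomial(8, 0.29); P(3 ≤ X ≤ 5) = Σ C(8,k) p^k (1−p)^(8−k) over k:
  k=3: C(8,3)·0.29^3·0.71^5 = 0.246419
  k=4: C(8,4)·0.29^4·0.71^4 = 0.125812
  k=5: C(8,5)·0.29^5·0.71^3 = 0.041111
Total = 0.413342

0.4133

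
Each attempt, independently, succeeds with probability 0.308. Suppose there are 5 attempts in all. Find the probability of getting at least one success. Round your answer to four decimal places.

0.8413

P(at least one) = 1 − P(none) = 1 − (1 − 0.308)^5
= 1 − 0.158683 = 0.841317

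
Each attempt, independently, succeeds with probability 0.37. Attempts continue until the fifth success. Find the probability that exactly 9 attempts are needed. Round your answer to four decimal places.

Y = trial on which the fifth success occurs; negative binomial, r=5, p=0.37.
P(Y=9) = C(8,4) · p^5 · (1−p)^4
= 70 · 0.0069344 · 0.15753 = 0.076466

0.0765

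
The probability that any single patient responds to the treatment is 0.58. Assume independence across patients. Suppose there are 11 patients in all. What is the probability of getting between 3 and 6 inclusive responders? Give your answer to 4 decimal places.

X ~ Binomial(11, 0.58); P(3 ≤ X ≤ 6) = Σ C(11,k) p^k (1−p)^(11−k) over k:
  k=3: C(11,3)·0.58^3·0.42^8 = 0.031172
  k=4: C(11,4)·0.58^4·0.42^7 = 0.086094
  k=5: C(11,5)·0.58^5·0.42^6 = 0.166448
  k=6: C(11,6)·0.58^6·0.42^5 = 0.229856
Total = 0.513569

0.5136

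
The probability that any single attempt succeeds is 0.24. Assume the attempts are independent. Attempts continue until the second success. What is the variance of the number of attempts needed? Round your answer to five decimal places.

Y = total attempts until the second success; negative binomial with r=2, p=0.24.
Var(Y) = r(1−p)/p² = 2·0.76 / 0.24² = 26.3888889

26.38889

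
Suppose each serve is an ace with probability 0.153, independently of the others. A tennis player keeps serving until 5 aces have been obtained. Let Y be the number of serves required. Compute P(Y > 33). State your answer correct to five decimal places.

0.41667

Needing more than 33 serves ⇔ fewer than 5 successes in the first 33. With X ~ Binomial(33, 0.153), P(Y > 33) = P(X ≤ 4).
  k=0: C(33,0)·0.153^0·0.847^33 = 0.0041702
  k=1: C(33,1)·0.153^1·0.847^32 = 0.0248585
  k=2: C(33,2)·0.153^2·0.847^31 = 0.0718460
  k=3: C(33,3)·0.153^3·0.847^30 = 0.1341069
  k=4: C(33,4)·0.153^4·0.847^29 = 0.1816855
P(X ≤ 4) = 0.4166670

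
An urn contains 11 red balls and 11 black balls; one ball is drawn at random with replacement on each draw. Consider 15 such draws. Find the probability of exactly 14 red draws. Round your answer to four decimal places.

X ~ Binomial(n=15, p=0.50).
P(X=14) = C(15,14) · p^14 · (1−p)^1
= 15 · 6.1035e-05 · 0.5 = 0.000458

0.0005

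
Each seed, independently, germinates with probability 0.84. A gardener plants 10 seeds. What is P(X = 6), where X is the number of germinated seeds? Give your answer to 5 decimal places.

X ~ Binomial(n=10, p=0.84).
P(X=6) = C(10,6) · p^6 · (1−p)^4
= 210 · 0.3513 · 0.00065536 = 0.0483476

0.04835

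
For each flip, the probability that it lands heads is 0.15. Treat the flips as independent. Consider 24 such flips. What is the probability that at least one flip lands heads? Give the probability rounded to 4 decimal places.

0.9798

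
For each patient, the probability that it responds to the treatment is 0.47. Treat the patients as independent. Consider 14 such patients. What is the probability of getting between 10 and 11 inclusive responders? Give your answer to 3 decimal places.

X ~ Binomial(14, 0.47); P(10 ≤ X ≤ 11) = Σ C(14,k) p^k (1−p)^(14−k) over k:
  k=10: C(14,10)·0.47^10·0.53^4 = 0.04154
  k=11: C(14,11)·0.47^11·0.53^3 = 0.01340
Total = 0.05494

0.055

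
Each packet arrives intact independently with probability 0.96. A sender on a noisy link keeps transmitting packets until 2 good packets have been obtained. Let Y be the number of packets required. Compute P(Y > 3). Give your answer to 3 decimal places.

0.005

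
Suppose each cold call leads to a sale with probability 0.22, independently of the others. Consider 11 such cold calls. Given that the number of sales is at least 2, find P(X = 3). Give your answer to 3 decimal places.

0.328

X ~ Binomial(11, 0.22). Want P(X=3 | X≥2) = P(X=3) / P(X≥2).
P(X=3) = C(11,3)·0.22^3·0.78^8 = 0.24072
P(X≥2) = 1 − 0.06502 − 0.20173 = 0.73326
Ratio = 0.24072 / 0.73326 = 0.32829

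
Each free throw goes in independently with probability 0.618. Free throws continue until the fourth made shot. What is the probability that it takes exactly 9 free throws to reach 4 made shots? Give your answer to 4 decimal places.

Y = trial on which the fourth success occurs; negative binomial, r=4, p=0.618.
P(Y=9) = C(8,3) · p^4 · (1−p)^5
= 56 · 0.14587 · 0.0081342 = 0.066444

0.0664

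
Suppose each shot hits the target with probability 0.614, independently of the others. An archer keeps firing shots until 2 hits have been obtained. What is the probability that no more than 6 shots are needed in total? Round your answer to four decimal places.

0.9651

Finishing within 6 shots ⇔ at least 2 successes in the first 6. With X ~ Binomial(6, 0.614), P(Y ≤ 6) = 1 − P(X ≤ 1).
  k=0: C(6,0)·0.614^0·0.386^6 = 0.003308
  k=1: C(6,1)·0.614^1·0.386^5 = 0.031569
1 − 0.034876 = 0.965124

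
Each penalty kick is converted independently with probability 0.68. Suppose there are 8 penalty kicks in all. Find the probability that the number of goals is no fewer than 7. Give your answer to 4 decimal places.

0.2178

X ~ Binomial(8, 0.68); P(X ≥ 7) = Σ C(8,k) p^k (1−p)^(8−k) over k:
  k=7: C(8,7)·0.68^7·0.32^1 = 0.172109
  k=8: C(8,8)·0.68^8·0.32^0 = 0.045716
Total = 0.217825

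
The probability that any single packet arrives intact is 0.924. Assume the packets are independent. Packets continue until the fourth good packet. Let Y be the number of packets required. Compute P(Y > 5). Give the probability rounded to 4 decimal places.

0.0495

Needing more than 5 packets ⇔ fewer than 4 successes in the first 5. With X ~ Binomial(5, 0.924), P(Y > 5) = P(X ≤ 3).
  k=0: C(5,0)·0.924^0·0.076^5 = 0.000003
  k=1: C(5,1)·0.924^1·0.076^4 = 0.000154
  k=2: C(5,2)·0.924^2·0.076^3 = 0.003748
  k=3: C(5,3)·0.924^3·0.076^2 = 0.045566
P(X ≤ 3) = 0.049471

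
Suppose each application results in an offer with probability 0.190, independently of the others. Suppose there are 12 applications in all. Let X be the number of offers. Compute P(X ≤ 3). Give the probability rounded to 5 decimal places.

X ~ Binomial(12, 0.19); P(X ≤ 3) = Σ C(12,k) p^k (1−p)^(12−k) over k:
  k=0: C(12,0)·0.19^0·0.81^12 = 0.0797664
  k=1: C(12,1)·0.19^1·0.81^11 = 0.2245278
  k=2: C(12,2)·0.19^2·0.81^10 = 0.2896685
  k=3: C(12,3)·0.19^3·0.81^9 = 0.2264898
Total = 0.8204525

0.82045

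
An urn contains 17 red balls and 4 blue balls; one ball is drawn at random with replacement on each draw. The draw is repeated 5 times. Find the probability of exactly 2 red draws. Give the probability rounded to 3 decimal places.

0.045

X ~ Binomial(n=5, p=0.809524).
P(X=2) = C(5,2) · p^2 · (1−p)^3
= 10 · 0.65533 · 0.0069107 = 0.04529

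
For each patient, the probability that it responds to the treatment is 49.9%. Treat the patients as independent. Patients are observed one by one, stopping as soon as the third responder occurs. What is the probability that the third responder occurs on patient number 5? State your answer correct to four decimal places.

Y = trial on which the third success occurs; negative binomial, r=3, p=0.499.
P(Y=5) = C(4,2) · p^3 · (1−p)^2
= 6 · 0.12425 · 0.251 = 0.187124

0.1871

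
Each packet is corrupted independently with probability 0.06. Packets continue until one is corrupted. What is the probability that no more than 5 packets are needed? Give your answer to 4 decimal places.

Y = number of packets to the first success; geometric, p = 0.06.
P(Y ≤ 5) = 1 − (1−p)^5 = 1 − 0.733904 = 0.266096

0.2661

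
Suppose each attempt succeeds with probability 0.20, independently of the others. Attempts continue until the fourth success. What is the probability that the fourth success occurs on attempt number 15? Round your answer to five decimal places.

0.05003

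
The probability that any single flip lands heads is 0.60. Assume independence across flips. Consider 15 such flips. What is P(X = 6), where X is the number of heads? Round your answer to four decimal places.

0.0612

X ~ Binomial(n=15, p=0.60).
P(X=6) = C(15,6) · p^6 · (1−p)^9
= 5005 · 0.046656 · 0.00026214 = 0.061214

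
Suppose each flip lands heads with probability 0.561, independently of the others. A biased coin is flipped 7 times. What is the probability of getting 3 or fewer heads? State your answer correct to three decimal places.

0.369

X ~ Binomial(7, 0.561); P(X ≤ 3) = Σ C(7,k) p^k (1−p)^(7−k) over k:
  k=0: C(7,0)·0.561^0·0.439^7 = 0.00314
  k=1: C(7,1)·0.561^1·0.439^6 = 0.02811
  k=2: C(7,2)·0.561^2·0.439^5 = 0.10776
  k=3: C(7,3)·0.561^3·0.439^4 = 0.22952
Total = 0.36853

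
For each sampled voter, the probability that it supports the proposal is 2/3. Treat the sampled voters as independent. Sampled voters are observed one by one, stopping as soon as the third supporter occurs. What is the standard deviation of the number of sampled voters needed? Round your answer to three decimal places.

Y = total sampled voters until the third success; negative binomial with r=3, p=0.666667.
SD(Y) = √[r(1−p)/p²] = √(2.25000) = 1.50000

1.500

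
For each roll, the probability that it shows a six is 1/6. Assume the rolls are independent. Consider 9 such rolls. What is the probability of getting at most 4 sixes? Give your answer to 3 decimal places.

0.991

X ~ Binomial(9, 0.166667); P(X ≤ 4) = Σ C(9,k) p^k (1−p)^(9−k) over k:
  k=0: C(9,0)·0.166667^0·0.833333^9 = 0.19381
  k=1: C(9,1)·0.166667^1·0.833333^8 = 0.34885
  k=2: C(9,2)·0.166667^2·0.833333^7 = 0.27908
  k=3: C(9,3)·0.166667^3·0.833333^6 = 0.13024
  k=4: C(9,4)·0.166667^4·0.833333^5 = 0.03907
Total = 0.99105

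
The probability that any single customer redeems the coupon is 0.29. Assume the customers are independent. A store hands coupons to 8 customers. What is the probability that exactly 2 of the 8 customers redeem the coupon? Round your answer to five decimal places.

X ~ Binomial(n=8, p=0.29).
P(X=2) = C(8,2) · p^2 · (1−p)^6
= 28 · 0.0841 · 0.1281 = 0.3016505

0.30165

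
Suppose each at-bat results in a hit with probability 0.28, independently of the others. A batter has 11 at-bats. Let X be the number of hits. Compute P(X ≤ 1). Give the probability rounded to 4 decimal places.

0.1423

X ~ Binomial(11, 0.28); P(X ≤ 1) = Σ C(11,k) p^k (1−p)^(11−k) over k:
  k=0: C(11,0)·0.28^0·0.72^11 = 0.026956
  k=1: C(11,1)·0.28^1·0.72^10 = 0.115312
Total = 0.142268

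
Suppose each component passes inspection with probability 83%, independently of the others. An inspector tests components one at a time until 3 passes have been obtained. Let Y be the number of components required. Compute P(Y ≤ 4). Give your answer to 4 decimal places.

0.8634

Finishing within 4 components ⇔ at least 3 successes in the first 4. With X ~ Binomial(4, 0.83), P(Y ≤ 4) = 1 − P(X ≤ 2).
  k=0: C(4,0)·0.83^0·0.17^4 = 0.000835
  k=1: C(4,1)·0.83^1·0.17^3 = 0.016311
  k=2: C(4,2)·0.83^2·0.17^2 = 0.119455
1 − 0.136602 = 0.863398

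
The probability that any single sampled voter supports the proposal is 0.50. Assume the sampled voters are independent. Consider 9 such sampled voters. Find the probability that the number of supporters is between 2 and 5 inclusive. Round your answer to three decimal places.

X ~ Binomial(9, 0.50); P(2 ≤ X ≤ 5) = Σ C(9,k) p^k (1−p)^(9−k) over k:
  k=2: C(9,2)·0.50^2·0.50^7 = 0.07031
  k=3: C(9,3)·0.50^3·0.50^6 = 0.16406
  k=4: C(9,4)·0.50^4·0.50^5 = 0.24609
  k=5: C(9,5)·0.50^5·0.50^4 = 0.24609
Total = 0.72656

0.727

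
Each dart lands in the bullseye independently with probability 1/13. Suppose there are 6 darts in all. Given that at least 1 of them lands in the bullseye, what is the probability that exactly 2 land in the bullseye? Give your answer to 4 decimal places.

X ~ Binomial(6, 0.076923). Want P(X=2 | X≥1) = P(X=2) / P(X≥1).
P(X=2) = C(6,2)·0.076923^2·0.923077^4 = 0.064440
P(X≥1) = 1 − 0.618625 = 0.381375
Ratio = 0.064440 / 0.381375 = 0.168968

0.1690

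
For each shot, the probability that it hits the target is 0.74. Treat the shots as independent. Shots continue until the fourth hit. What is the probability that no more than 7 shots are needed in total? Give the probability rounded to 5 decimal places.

0.91984

Finishing within 7 shots ⇔ at least 4 successes in the first 7. With X ~ Binomial(7, 0.74), P(Y ≤ 7) = 1 − P(X ≤ 3).
  k=0: C(7,0)·0.74^0·0.26^7 = 0.0000803
  k=1: C(7,1)·0.74^1·0.26^6 = 0.0016002
  k=2: C(7,2)·0.74^2·0.26^5 = 0.0136631
  k=3: C(7,3)·0.74^3·0.26^4 = 0.0648122
1 − 0.0801558 = 0.9198442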